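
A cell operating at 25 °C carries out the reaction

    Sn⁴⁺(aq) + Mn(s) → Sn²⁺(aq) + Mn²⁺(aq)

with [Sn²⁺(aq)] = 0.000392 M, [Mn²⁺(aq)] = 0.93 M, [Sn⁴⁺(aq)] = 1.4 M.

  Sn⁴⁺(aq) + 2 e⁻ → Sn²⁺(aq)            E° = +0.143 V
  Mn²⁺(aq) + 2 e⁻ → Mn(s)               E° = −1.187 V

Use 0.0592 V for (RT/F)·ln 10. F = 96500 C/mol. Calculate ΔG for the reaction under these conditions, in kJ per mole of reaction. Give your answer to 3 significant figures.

The standard cell potential is +0.143 − (−1.187) = +1.330 V, with n = 2 electrons in the balanced equation.
Here Q = ([Sn²⁺(aq)]·[Mn²⁺(aq)]) / [Sn⁴⁺(aq)] = 0.00026 (log Q = −3.584), giving E = +1.330 − (0.0592/2)·(−3.584) = +1.4361 V.
Finally ΔG = −nFE = −(2)(96500 C/mol)(+1.4361 V) = −277 kJ/mol.

−277 kJ/mol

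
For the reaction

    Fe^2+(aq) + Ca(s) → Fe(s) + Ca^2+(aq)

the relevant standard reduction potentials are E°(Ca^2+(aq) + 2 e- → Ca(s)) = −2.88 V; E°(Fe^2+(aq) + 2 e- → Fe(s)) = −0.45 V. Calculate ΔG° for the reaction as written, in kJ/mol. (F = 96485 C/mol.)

−469 kJ/mol

In the reaction as written Fe^2+(aq) is reduced, so the Fe²⁺/Fe couple is the cathode and Ca²⁺/Ca is the anode.
E°cell = −0.45 − (−2.88) = +2.43 V; balancing electrons gives n = 2.
ΔG° = −nFE°cell = −(2)(96485)(+2.43) J/mol = −469 kJ/mol.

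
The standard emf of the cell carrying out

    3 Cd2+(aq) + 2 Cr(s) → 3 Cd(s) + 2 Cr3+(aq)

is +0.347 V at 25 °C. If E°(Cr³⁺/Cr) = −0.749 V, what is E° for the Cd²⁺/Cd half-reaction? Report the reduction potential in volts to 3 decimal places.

−0.402 V

In the reaction as written the Cd²⁺/Cd couple is reduced (cathode) and Cr³⁺/Cr is oxidized (anode), so E°cell = E°(Cd²⁺/Cd) − E°(Cr³⁺/Cr).
E°(Cd²⁺/Cd) = E°cell + E°(anode) = +0.347 + (−0.749) = −0.402 V.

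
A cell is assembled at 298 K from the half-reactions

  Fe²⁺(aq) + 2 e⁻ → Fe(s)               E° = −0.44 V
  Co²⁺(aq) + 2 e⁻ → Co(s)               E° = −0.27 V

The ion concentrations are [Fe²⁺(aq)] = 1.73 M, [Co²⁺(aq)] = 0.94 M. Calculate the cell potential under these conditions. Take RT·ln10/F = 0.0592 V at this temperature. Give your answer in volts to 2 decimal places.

The Co²⁺/Co couple has the more positive E°, so it is the cathode; Fe²⁺/Fe is the anode.
E°cell = E°cat − E°an = −0.27 − (−0.44) = +0.17 V; n = 2.
The balanced reaction is Co²⁺(aq) + Fe(s) → Co(s) + Fe²⁺(aq), so Q = [Fe²⁺(aq)] / [Co²⁺(aq)] = 1.84 and log Q = 0.265.
E = E° − (0.0592/n)·log Q = +0.17 − (0.0592/2)(0.265) = +0.16 V.

+0.16 V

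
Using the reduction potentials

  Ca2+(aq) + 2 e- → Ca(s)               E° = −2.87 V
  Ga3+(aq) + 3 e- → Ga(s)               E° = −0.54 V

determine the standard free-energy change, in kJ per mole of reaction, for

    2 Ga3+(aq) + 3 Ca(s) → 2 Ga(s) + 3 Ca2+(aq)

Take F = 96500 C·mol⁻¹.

In the reaction as written Ga3+(aq) is reduced, so the Ga³⁺/Ga couple is the cathode and Ca²⁺/Ca is the anode.
E°cell = −0.54 − (−2.87) = +2.33 V; balancing electrons gives n = 6.
ΔG° = −nFE°cell = −(6)(96500)(+2.33) J/mol = −1349 kJ/mol.

−1349 kJ/mol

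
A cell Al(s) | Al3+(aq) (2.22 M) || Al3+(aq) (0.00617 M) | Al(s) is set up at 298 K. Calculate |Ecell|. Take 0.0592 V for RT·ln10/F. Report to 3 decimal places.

For a concentration cell E°cell = 0, since both electrodes use the same couple.
The compartment with the higher Al3+(aq) concentration (2.22 M) acts as the cathode; ions are reduced there and produced at the dilute (0.00617 M) anode.
With n = 3, Ecell = −(0.0592/3)·log([dilute]/[conc]) = −(0.0592/3)·log(0.00617/2.22) = +0.050 V.

0.050 V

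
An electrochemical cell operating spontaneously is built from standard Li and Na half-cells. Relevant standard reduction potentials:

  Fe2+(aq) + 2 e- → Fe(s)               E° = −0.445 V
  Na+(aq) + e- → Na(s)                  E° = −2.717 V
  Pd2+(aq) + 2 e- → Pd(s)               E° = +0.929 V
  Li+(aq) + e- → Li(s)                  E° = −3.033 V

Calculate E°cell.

The Na⁺/Na couple has the higher E°, so Na ion is reduced (cathode) and Li is oxidized (anode).
E°cell = E°(cathode) − E°(anode) = −2.717 − (−3.033) = +0.316 V.

+0.316 V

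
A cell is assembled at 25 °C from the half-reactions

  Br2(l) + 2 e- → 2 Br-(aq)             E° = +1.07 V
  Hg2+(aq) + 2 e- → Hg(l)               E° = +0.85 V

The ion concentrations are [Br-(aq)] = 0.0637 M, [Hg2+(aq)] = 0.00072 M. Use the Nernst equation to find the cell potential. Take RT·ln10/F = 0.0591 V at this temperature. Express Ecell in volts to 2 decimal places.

+0.38 V

Since E°(Br₂/Br⁻) > E°(Hg²⁺/Hg), Br₂/Br⁻ serves as the cathode.
E°cell = +1.07 − (+0.85) = +0.22 V, with n = 2 electrons transferred.
The balanced reaction is Br2(l) + Hg(l) → 2 Br-(aq) + Hg2+(aq), so Q = [Br-(aq)]^2·[Hg2+(aq)] = 2.92×10^−6 and log Q = −5.534.
Applying E = E° − (RT ln10/nF)·log Q gives +0.22 − (0.0591/2)(−5.534) = +0.38 V.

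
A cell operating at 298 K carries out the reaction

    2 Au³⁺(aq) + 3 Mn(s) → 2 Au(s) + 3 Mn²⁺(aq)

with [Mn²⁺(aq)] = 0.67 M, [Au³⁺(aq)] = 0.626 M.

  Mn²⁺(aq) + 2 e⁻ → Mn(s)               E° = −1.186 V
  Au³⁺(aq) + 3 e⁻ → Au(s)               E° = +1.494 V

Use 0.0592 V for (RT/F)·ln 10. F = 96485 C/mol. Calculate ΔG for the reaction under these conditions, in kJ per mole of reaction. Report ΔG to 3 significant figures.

−1550 kJ/mol

The standard cell potential is +1.494 − (−1.186) = +2.680 V, with n = 6 electrons in the balanced equation.
The reaction quotient is [Mn²⁺(aq)]^3 / [Au³⁺(aq)]^2 = 0.767; by Nernst, E = +2.680 − (0.0592/6)(−0.115) = +2.6811 V.
Then ΔG = −nFE = −6 × 96485 × +2.6811 J/mol = −1550 kJ/mol.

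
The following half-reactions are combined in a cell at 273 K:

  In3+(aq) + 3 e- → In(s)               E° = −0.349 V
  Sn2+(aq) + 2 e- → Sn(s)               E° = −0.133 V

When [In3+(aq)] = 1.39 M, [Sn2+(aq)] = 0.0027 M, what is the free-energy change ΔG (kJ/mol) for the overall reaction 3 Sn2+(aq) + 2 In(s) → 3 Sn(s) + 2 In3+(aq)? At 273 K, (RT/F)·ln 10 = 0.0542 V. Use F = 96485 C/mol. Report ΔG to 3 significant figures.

−83.2 kJ/mol

With Sn²⁺/Sn reduced at the cathode, E°cell = −0.133 − (−0.349) = +0.216 V and n = 6.
Q = [In3+(aq)]^2 / [Sn2+(aq)]^3 = 9.82×10^7, so log Q = 7.992 and E = +0.216 − (0.0542/6)(7.992) = +0.1438 V.
ΔG = −nFE = −(6)(96485)(+0.1438) J/mol = −83.2 kJ/mol.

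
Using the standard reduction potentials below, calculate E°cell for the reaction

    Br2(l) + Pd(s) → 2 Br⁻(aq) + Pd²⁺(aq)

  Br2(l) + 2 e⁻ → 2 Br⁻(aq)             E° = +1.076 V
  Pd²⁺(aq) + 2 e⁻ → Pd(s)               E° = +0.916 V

Br2(l) gains electrons, so the Br₂/Br⁻ couple is the cathode; the Pd²⁺/Pd couple is the anode.
E°cell = E°(cathode) − E°(anode) = +1.076 − (+0.916) = +0.160 V.

+0.160 V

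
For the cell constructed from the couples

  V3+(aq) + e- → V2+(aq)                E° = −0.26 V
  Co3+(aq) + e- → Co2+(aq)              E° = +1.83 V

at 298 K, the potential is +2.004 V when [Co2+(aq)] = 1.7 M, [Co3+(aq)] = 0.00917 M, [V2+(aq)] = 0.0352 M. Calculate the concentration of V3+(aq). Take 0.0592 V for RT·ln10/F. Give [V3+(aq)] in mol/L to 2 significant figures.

0.0054 M

Co³⁺/Co²⁺ is the cathode (higher E°); E°cell = +1.83 − (−0.26) = +2.09 V with n = 1.
Since E = E° − (0.0592/n)·log Q, log Q = n(E° − E)/0.0592 = 1.453.
For Co3+(aq) + V2+(aq) → Co2+(aq) + V3+(aq), the reaction quotient is Q = ([Co2+(aq)]·[V3+(aq)]) / ([Co3+(aq)]·[V2+(aq)]).
Substituting the known concentrations and solving, log [V3+(aq)] = −2.269 and [V3+(aq)] = 0.0054 M.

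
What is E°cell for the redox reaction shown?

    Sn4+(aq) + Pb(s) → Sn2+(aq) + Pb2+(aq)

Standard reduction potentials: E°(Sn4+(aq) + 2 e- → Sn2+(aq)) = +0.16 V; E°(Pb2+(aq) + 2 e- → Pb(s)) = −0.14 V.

Sn4+(aq) gains electrons, so the Sn⁴⁺/Sn²⁺ couple is the cathode; the Pb²⁺/Pb couple is the anode.
E°cell = E°(cathode) − E°(anode) = +0.16 − (−0.14) = +0.30 V.

+0.30 V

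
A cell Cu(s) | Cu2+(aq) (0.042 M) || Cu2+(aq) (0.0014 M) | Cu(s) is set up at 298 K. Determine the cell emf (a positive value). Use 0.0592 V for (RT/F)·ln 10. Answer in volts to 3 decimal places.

For a concentration cell E°cell = 0, since both electrodes use the same couple.
The compartment with the higher Cu2+(aq) concentration (0.042 M) acts as the cathode; ions are reduced there and produced at the dilute (0.0014 M) anode.
With n = 2, Ecell = −(0.0592/2)·log([dilute]/[conc]) = −(0.0592/2)·log(0.0014/0.042) = +0.044 V.

0.044 V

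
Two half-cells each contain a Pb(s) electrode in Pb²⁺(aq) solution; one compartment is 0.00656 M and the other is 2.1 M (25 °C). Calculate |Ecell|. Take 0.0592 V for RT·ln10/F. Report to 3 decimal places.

For a concentration cell E°cell = 0, since both electrodes use the same couple.
The compartment with the higher Pb²⁺(aq) concentration (2.1 M) acts as the cathode; ions are reduced there and produced at the dilute (0.00656 M) anode.
With n = 2, Ecell = −(0.0592/2)·log([dilute]/[conc]) = −(0.0592/2)·log(0.00656/2.1) = +0.074 V.

0.074 V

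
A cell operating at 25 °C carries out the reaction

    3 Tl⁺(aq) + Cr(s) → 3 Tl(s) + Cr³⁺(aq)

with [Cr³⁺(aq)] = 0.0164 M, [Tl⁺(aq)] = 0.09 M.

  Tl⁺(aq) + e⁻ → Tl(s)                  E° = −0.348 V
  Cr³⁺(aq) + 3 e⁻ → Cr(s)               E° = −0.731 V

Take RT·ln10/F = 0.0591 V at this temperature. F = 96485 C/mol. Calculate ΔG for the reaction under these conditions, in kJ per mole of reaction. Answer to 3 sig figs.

E°cell = −0.348 − (−0.731) = +0.383 V; the balanced reaction transfers n = 3 electrons.
Q = [Cr³⁺(aq)] / [Tl⁺(aq)]^3 = 22.5, so log Q = 1.352 and E = +0.383 − (0.0591/3)(1.352) = +0.3564 V.
ΔG = −nFE = −(3)(96485)(+0.3564) J/mol = −103 kJ/mol.

−103 kJ/mol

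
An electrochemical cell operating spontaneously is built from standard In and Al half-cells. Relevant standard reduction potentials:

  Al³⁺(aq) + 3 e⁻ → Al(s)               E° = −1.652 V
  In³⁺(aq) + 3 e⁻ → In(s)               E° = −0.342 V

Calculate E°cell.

Of the two couples in this cell, the one with the more positive reduction potential is reduced at the cathode: here that is In³⁺/In (−0.342 V); Al³⁺/Al (−1.652 V) is the anode.
E°cell = E°(cathode) − E°(anode) = −0.342 − (−1.652) = +1.310 V.

+1.310 V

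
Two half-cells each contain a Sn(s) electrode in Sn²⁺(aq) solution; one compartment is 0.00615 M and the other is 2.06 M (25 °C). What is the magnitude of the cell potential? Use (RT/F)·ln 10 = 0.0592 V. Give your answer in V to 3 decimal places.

For a concentration cell E°cell = 0, since both electrodes use the same couple.
The compartment with the higher Sn²⁺(aq) concentration (2.06 M) acts as the cathode; ions are reduced there and produced at the dilute (0.00615 M) anode.
With n = 2, Ecell = −(0.0592/2)·log([dilute]/[conc]) = −(0.0592/2)·log(0.00615/2.06) = +0.075 V.

0.075 V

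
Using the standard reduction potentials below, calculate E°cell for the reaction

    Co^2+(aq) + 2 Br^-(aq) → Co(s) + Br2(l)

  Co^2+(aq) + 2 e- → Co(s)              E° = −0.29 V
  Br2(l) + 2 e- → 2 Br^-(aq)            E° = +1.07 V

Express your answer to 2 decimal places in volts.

Co^2+(aq) gains electrons, so the Co²⁺/Co couple is the cathode; the Br₂/Br⁻ couple is the anode.
E°cell = E°(cathode) − E°(anode) = −0.29 − (+1.07) = −1.36 V.
The negative E°cell means the reaction is non-spontaneous in the direction written.

−1.36 V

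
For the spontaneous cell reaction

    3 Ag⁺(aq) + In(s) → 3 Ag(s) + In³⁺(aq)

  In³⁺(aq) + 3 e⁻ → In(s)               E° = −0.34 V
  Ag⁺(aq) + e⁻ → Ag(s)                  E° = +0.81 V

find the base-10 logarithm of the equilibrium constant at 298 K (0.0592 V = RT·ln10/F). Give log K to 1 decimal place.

The Ag⁺/Ag couple is reduced (cathode); E°cell = +0.81 − (−0.34) = +1.15 V with n = 3.
At equilibrium E = 0, so log K = nE°cell / 0.0592 = (3)(+1.15) / 0.0592 = 58.3.

log K = 58.3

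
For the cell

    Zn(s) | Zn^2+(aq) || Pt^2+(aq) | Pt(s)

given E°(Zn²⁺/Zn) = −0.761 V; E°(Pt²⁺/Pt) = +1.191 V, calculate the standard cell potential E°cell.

By convention the left-hand electrode in cell notation is the anode (oxidation) and the right-hand electrode is the cathode (reduction).
E°cell = E°(right) − E°(left) = +1.191 − (−0.761) = +1.952 V.

+1.952 V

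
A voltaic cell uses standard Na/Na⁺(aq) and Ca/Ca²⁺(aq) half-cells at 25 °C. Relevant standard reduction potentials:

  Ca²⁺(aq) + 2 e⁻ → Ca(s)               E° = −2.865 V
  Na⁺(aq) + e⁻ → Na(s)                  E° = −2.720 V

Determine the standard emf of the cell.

+0.145 V

Of the two couples in this cell, the one with the more positive reduction potential is reduced at the cathode: here that is Na⁺/Na (−2.720 V); Ca²⁺/Ca (−2.865 V) is the anode.
E°cell = E°(cathode) − E°(anode) = −2.720 − (−2.865) = +0.145 V.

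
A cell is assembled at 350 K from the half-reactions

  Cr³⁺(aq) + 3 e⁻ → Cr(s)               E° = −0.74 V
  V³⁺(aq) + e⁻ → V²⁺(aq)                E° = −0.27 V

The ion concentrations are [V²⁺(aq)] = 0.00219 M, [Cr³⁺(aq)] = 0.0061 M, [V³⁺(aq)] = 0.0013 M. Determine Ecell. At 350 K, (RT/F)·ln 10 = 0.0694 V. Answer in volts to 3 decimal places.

+0.506 V

Since E°(V³⁺/V²⁺) > E°(Cr³⁺/Cr), V³⁺/V²⁺ serves as the cathode.
The standard potential is −0.27 − (−0.74) = +0.47 V and the balanced reaction transfers n = 3 electrons.
The balanced reaction is 3 V³⁺(aq) + Cr(s) → 3 V²⁺(aq) + Cr³⁺(aq), so Q = ([V²⁺(aq)]^3·[Cr³⁺(aq)]) / [V³⁺(aq)]^3 = 0.0292 and log Q = −1.535.
Applying E = E° − (RT ln10/nF)·log Q gives +0.47 − (0.0694/3)(−1.535) = +0.506 V.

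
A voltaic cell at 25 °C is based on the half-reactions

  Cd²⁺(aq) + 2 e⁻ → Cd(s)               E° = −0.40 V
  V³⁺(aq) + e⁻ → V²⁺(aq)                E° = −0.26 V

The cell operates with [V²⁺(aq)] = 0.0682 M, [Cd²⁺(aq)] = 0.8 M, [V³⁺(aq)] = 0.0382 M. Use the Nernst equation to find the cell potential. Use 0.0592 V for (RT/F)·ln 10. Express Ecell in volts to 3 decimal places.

+0.128 V

Since E°(V³⁺/V²⁺) > E°(Cd²⁺/Cd), V³⁺/V²⁺ serves as the cathode.
The standard potential is −0.26 − (−0.40) = +0.14 V and the balanced reaction transfers n = 2 electrons.
Balancing gives 2 V³⁺(aq) + Cd(s) → 2 V²⁺(aq) + Cd²⁺(aq); hence Q = ([V²⁺(aq)]^2·[Cd²⁺(aq)]) / [V³⁺(aq)]^2 = 2.55 (log Q = 0.407).
E = E° − (0.0592/n)·log Q = +0.14 − (0.0592/2)(0.407) = +0.128 V.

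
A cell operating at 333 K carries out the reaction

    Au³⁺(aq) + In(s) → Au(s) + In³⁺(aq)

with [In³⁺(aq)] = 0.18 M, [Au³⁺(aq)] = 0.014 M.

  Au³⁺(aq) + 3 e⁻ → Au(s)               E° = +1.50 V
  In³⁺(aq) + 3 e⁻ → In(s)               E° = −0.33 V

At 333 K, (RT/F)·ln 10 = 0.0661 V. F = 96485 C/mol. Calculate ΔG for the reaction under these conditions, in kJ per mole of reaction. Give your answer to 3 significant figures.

With Au³⁺/Au reduced at the cathode, E°cell = +1.50 − (−0.33) = +1.83 V and n = 3.
Q = [In³⁺(aq)] / [Au³⁺(aq)] = 12.9, so log Q = 1.109 and E = +1.83 − (0.0661/3)(1.109) = +1.8056 V.
Then ΔG = −nFE = −3 × 96485 × +1.8056 J/mol = −523 kJ/mol.

−523 kJ/mol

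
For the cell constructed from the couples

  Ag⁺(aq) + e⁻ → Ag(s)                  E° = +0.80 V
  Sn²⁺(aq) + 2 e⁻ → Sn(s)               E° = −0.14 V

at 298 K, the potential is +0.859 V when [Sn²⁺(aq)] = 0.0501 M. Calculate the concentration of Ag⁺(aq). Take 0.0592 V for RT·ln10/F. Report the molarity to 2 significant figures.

0.0096 M

With Ag⁺/Ag at the cathode and Sn²⁺/Sn at the anode, E°cell = +0.80 − (−0.14) = +0.94 V (n = 2).
Rearranging E = E° − (0.0592/n)·log Q gives log Q = 2(+0.94 − (+0.859))/0.0592 = 2.736.
Balancing electrons gives 2 Ag⁺(aq) + Sn(s) → 2 Ag(s) + Sn²⁺(aq); thus Q = [Sn²⁺(aq)] / [Ag⁺(aq)]^2.
Solving for the unknown gives log [Ag⁺(aq)] = −2.018, so [Ag⁺(aq)] ≈ 0.0096 M.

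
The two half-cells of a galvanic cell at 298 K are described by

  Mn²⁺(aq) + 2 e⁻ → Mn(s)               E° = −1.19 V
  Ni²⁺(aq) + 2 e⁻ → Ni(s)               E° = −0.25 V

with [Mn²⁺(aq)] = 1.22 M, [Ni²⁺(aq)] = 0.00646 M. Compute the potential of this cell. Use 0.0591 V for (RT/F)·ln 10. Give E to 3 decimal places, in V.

+0.873 V

Ni²⁺/Ni is reduced (cathode, E° = −0.25 V) and Mn²⁺/Mn is oxidized (anode).
E°cell = −0.25 − (−1.19) = +0.94 V, with n = 2 electrons transferred.
For the overall reaction Ni²⁺(aq) + Mn(s) → Ni(s) + Mn²⁺(aq), Q = [Mn²⁺(aq)] / [Ni²⁺(aq)] = 189, giving log Q = 2.276.
By the Nernst equation, E = +0.94 − (0.0591/2)·(2.276) = +0.873 V.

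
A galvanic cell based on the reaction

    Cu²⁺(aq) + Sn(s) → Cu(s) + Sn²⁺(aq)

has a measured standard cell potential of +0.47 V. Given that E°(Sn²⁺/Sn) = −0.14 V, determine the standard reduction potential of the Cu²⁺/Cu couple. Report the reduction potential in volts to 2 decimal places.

In the reaction as written the Cu²⁺/Cu couple is reduced (cathode) and Sn²⁺/Sn is oxidized (anode), so E°cell = E°(Cu²⁺/Cu) − E°(Sn²⁺/Sn).
E°(Cu²⁺/Cu) = E°cell + E°(anode) = +0.47 + (−0.14) = +0.33 V.

+0.33 V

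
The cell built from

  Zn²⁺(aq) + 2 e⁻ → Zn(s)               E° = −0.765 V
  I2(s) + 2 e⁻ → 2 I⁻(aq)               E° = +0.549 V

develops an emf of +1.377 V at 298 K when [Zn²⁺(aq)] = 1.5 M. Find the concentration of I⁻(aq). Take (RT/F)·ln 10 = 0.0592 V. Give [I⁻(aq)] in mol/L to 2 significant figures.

With I₂/I⁻ at the cathode and Zn²⁺/Zn at the anode, E°cell = +0.549 − (−0.765) = +1.314 V (n = 2).
From the Nernst equation, log Q = n(E° − E)/0.0592 = 2·(+1.314 − (+1.377))/0.0592 = −2.128.
Balancing electrons gives I2(s) + Zn(s) → 2 I⁻(aq) + Zn²⁺(aq); thus Q = [I⁻(aq)]^2·[Zn²⁺(aq)].
Isolating [I⁻(aq)] in Q = 10^{−2.128} yields log [I⁻(aq)] = −1.152, i.e. 0.070 M.

0.070 M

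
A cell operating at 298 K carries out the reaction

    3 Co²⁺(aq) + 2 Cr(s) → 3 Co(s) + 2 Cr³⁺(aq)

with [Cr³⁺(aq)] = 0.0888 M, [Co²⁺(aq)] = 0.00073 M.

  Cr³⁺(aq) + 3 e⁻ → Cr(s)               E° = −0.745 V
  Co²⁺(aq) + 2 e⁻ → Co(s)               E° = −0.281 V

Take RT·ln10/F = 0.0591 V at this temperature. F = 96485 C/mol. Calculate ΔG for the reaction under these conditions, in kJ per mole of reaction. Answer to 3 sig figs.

E°cell = −0.281 − (−0.745) = +0.464 V; the balanced reaction transfers n = 6 electrons.
Q = [Cr³⁺(aq)]^2 / [Co²⁺(aq)]^3 = 2.03×10^7, so log Q = 7.307 and E = +0.464 − (0.0591/6)(7.307) = +0.3920 V.
Finally ΔG = −nFE = −(6)(96485 C/mol)(+0.3920 V) = −227 kJ/mol.

−227 kJ/mol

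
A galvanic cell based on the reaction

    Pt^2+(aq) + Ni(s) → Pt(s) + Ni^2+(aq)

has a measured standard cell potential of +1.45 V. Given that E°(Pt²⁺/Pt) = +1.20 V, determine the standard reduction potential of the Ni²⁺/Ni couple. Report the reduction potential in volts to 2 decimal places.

−0.25 V

In the reaction as written the Pt²⁺/Pt couple is reduced (cathode) and Ni²⁺/Ni is oxidized (anode), so E°cell = E°(Pt²⁺/Pt) − E°(Ni²⁺/Ni).
E°(Ni²⁺/Ni) = E°(cathode) − E°cell = +1.20 − (+1.45) = −0.25 V.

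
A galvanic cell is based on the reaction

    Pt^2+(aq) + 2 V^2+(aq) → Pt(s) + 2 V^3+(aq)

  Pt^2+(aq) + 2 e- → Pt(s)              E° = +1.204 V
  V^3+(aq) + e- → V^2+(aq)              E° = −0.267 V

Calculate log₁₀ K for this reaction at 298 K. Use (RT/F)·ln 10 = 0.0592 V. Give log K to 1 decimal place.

The Pt²⁺/Pt couple is reduced (cathode); E°cell = +1.204 − (−0.267) = +1.471 V with n = 2.
At equilibrium E = 0, so log K = nE°cell / 0.0592 = (2)(+1.471) / 0.0592 = 49.7.

log K = 49.7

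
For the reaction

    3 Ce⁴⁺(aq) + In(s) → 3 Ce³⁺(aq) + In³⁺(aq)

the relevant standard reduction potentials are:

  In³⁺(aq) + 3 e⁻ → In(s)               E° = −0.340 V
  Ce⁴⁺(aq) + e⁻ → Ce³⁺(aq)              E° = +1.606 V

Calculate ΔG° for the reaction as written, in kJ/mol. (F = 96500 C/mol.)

−563 kJ/mol

In the reaction as written Ce⁴⁺(aq) is reduced, so the Ce⁴⁺/Ce³⁺ couple is the cathode and In³⁺/In is the anode.
E°cell = +1.606 − (−0.340) = +1.946 V; balancing electrons gives n = 3.
ΔG° = −nFE°cell = −(3)(96500)(+1.946) J/mol = −563 kJ/mol.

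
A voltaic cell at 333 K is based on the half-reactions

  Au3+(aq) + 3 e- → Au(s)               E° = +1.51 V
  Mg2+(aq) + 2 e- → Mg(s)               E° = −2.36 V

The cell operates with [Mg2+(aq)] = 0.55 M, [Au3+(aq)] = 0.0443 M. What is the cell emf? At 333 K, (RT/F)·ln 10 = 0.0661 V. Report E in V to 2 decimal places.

+3.85 V

The Au³⁺/Au couple has the more positive E°, so it is the cathode; Mg²⁺/Mg is the anode.
The standard potential is +1.51 − (−2.36) = +3.87 V and the balanced reaction transfers n = 6 electrons.
The balanced reaction is 2 Au3+(aq) + 3 Mg(s) → 2 Au(s) + 3 Mg2+(aq), so Q = [Mg2+(aq)]^3 / [Au3+(aq)]^2 = 84.8 and log Q = 1.928.
E = E° − (0.0661/n)·log Q = +3.87 − (0.0661/6)(1.928) = +3.85 V.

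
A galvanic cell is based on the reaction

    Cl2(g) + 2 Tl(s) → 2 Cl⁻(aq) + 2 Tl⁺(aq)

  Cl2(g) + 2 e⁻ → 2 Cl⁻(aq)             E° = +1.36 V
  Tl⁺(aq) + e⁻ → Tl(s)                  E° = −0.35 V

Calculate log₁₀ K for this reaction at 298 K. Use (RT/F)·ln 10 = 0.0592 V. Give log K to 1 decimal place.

The Cl₂/Cl⁻ couple is reduced (cathode); E°cell = +1.36 − (−0.35) = +1.71 V with n = 2.
At equilibrium E = 0, so log K = nE°cell / 0.0592 = (2)(+1.71) / 0.0592 = 57.8.

log K = 57.8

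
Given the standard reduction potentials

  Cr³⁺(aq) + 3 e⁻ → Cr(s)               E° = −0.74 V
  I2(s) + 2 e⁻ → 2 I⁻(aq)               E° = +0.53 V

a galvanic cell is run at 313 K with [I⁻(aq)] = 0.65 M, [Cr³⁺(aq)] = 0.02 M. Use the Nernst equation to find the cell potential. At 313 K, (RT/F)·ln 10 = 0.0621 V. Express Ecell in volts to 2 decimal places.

+1.32 V

Since E°(I₂/I⁻) > E°(Cr³⁺/Cr), I₂/I⁻ serves as the cathode.
E°cell = E°cat − E°an = +0.53 − (−0.74) = +1.27 V; n = 6.
Balancing gives 3 I2(s) + 2 Cr(s) → 6 I⁻(aq) + 2 Cr³⁺(aq); hence Q = [I⁻(aq)]^6·[Cr³⁺(aq)]^2 = 3.02×10^−5 (log Q = −4.520).
Applying E = E° − (RT ln10/nF)·log Q gives +1.27 − (0.0621/6)(−4.520) = +1.32 V.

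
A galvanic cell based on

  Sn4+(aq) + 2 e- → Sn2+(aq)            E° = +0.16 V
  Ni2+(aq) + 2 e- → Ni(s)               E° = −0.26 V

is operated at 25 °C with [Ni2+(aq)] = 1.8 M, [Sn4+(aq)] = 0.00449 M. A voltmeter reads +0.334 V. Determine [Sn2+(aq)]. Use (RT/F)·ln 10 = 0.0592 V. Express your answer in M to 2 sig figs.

2.0 M

With Sn⁴⁺/Sn²⁺ at the cathode and Ni²⁺/Ni at the anode, E°cell = +0.16 − (−0.26) = +0.42 V (n = 2).
Rearranging E = E° − (0.0592/n)·log Q gives log Q = 2(+0.42 − (+0.334))/0.0592 = 2.905.
For Sn4+(aq) + Ni(s) → Sn2+(aq) + Ni2+(aq), the reaction quotient is Q = ([Sn2+(aq)]·[Ni2+(aq)]) / [Sn4+(aq)].
Substituting the known concentrations and solving, log [Sn2+(aq)] = 0.302 and [Sn2+(aq)] = 2.0 M.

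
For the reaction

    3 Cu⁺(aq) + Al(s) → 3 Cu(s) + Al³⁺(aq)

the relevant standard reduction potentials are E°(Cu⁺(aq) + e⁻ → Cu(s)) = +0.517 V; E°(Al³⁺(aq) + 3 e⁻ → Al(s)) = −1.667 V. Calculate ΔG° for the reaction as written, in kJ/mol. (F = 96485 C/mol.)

−632 kJ/mol

In the reaction as written Cu⁺(aq) is reduced, so the Cu⁺/Cu couple is the cathode and Al³⁺/Al is the anode.
E°cell = +0.517 − (−1.667) = +2.184 V; balancing electrons gives n = 3.
ΔG° = −nFE°cell = −(3)(96485)(+2.184) J/mol = −632 kJ/mol.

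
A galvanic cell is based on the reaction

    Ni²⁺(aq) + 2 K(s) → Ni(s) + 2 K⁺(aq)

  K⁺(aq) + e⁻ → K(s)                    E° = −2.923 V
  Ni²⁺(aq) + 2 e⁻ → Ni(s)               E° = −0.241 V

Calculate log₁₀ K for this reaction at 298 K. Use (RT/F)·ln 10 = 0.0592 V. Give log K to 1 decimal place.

The Ni²⁺/Ni couple is reduced (cathode); E°cell = −0.241 − (−2.923) = +2.682 V with n = 2.
At equilibrium E = 0, so log K = nE°cell / 0.0592 = (2)(+2.682) / 0.0592 = 90.6.

log K = 90.6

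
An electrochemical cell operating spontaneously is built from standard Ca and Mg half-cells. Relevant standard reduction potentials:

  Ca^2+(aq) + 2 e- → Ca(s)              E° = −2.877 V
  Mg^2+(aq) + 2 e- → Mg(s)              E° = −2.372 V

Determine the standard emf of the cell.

+0.505 V

The Mg²⁺/Mg couple has the higher E°, so Mg ion is reduced (cathode) and Ca is oxidized (anode).
E°cell = E°(cathode) − E°(anode) = −2.372 − (−2.877) = +0.505 V.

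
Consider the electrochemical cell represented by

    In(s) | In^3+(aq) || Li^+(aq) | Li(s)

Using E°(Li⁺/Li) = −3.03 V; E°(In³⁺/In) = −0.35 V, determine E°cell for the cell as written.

By convention the left-hand electrode in cell notation is the anode (oxidation) and the right-hand electrode is the cathode (reduction).
E°cell = E°(right) − E°(left) = −3.03 − (−0.35) = −2.68 V.
The negative sign shows that, as written, the cell would require an external voltage to drive the reaction.

−2.68 V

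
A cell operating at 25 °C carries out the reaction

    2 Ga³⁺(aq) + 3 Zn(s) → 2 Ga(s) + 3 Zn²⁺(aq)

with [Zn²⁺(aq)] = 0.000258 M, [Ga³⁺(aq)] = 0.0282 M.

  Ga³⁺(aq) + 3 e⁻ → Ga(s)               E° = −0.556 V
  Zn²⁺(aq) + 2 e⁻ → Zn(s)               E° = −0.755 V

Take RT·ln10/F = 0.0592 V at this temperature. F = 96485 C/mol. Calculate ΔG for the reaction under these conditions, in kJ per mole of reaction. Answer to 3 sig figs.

E°cell = −0.556 − (−0.755) = +0.199 V; the balanced reaction transfers n = 6 electrons.
Here Q = [Zn²⁺(aq)]^3 / [Ga³⁺(aq)]^2 = 2.16×10^−8 (log Q = −7.666), giving E = +0.199 − (0.0592/6)·(−7.666) = +0.2746 V.
ΔG = −nFE = −(6)(96485)(+0.2746) J/mol = −159 kJ/mol.

−159 kJ/mol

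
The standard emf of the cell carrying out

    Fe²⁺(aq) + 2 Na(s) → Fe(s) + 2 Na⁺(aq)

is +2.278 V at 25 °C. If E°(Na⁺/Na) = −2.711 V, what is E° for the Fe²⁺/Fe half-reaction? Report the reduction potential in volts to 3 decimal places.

In the reaction as written the Fe²⁺/Fe couple is reduced (cathode) and Na⁺/Na is oxidized (anode), so E°cell = E°(Fe²⁺/Fe) − E°(Na⁺/Na).
E°(Fe²⁺/Fe) = E°cell + E°(anode) = +2.278 + (−2.711) = −0.433 V.

−0.433 V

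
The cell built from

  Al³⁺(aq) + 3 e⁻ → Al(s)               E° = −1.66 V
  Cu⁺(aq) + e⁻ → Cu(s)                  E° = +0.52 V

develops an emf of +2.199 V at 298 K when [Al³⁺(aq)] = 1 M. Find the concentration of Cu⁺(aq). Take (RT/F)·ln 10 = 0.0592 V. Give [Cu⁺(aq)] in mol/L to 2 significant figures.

2.1 M

The Cu⁺/Cu couple has the larger reduction potential, so it is the cathode: E°cell = +0.52 − (−1.66) = +2.18 V and n = 3.
From the Nernst equation, log Q = n(E° − E)/0.0592 = 3·(+2.18 − (+2.199))/0.0592 = −0.963.
The balanced reaction is 3 Cu⁺(aq) + Al(s) → 3 Cu(s) + Al³⁺(aq), so Q = [Al³⁺(aq)] / [Cu⁺(aq)]^3.
Solving for the unknown gives log [Cu⁺(aq)] = 0.321, so [Cu⁺(aq)] ≈ 2.1 M.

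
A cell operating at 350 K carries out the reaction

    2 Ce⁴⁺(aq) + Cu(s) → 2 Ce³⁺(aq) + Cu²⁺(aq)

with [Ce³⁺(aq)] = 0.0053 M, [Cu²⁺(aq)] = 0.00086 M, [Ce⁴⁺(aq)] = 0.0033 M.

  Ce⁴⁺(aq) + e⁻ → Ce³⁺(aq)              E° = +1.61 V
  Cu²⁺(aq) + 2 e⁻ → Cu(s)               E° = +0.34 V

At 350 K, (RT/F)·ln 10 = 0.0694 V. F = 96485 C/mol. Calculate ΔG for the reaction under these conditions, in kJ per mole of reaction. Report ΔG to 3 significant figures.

−263 kJ/mol

The standard cell potential is +1.61 − (+0.34) = +1.27 V, with n = 2 electrons in the balanced equation.
Here Q = ([Ce³⁺(aq)]^2·[Cu²⁺(aq)]) / [Ce⁴⁺(aq)]^2 = 0.00222 (log Q = −2.654), giving E = +1.27 − (0.0694/2)·(−2.654) = +1.3621 V.
Then ΔG = −nFE = −2 × 96485 × +1.3621 J/mol = −263 kJ/mol.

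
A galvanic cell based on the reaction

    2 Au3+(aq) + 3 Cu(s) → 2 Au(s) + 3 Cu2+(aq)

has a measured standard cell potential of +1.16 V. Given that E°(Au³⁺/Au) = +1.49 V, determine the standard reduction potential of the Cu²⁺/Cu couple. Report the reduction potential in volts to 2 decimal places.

In the reaction as written the Au³⁺/Au couple is reduced (cathode) and Cu²⁺/Cu is oxidized (anode), so E°cell = E°(Au³⁺/Au) − E°(Cu²⁺/Cu).
E°(Cu²⁺/Cu) = E°(cathode) − E°cell = +1.49 − (+1.16) = +0.33 V.

+0.33 V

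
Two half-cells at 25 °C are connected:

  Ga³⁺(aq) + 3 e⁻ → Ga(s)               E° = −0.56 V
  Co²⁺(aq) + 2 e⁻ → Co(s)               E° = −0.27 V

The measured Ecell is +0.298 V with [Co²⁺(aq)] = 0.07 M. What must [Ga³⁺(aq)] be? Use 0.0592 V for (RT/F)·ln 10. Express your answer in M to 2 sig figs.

Co²⁺/Co is the cathode (higher E°); E°cell = −0.27 − (−0.56) = +0.29 V with n = 6.
Since E = E° − (0.0592/n)·log Q, log Q = n(E° − E)/0.0592 = −0.811.
For 3 Co²⁺(aq) + 2 Ga(s) → 3 Co(s) + 2 Ga³⁺(aq), the reaction quotient is Q = [Ga³⁺(aq)]^2 / [Co²⁺(aq)]^3.
Solving for the unknown gives log [Ga³⁺(aq)] = −2.138, so [Ga³⁺(aq)] ≈ 0.0073 M.

0.0073 M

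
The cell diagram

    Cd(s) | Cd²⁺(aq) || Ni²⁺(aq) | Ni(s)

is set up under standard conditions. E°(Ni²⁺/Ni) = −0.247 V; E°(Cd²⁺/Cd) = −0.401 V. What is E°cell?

By convention the left-hand electrode in cell notation is the anode (oxidation) and the right-hand electrode is the cathode (reduction).
E°cell = E°(right) − E°(left) = −0.247 − (−0.401) = +0.154 V.

+0.154 V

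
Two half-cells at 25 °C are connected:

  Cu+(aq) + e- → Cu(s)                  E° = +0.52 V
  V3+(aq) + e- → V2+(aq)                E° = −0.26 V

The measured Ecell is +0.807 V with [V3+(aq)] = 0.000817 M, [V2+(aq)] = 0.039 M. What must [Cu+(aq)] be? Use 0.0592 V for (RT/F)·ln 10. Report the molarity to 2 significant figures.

With Cu⁺/Cu at the cathode and V³⁺/V²⁺ at the anode, E°cell = +0.52 − (−0.26) = +0.78 V (n = 1).
Rearranging E = E° − (0.0592/n)·log Q gives log Q = 1(+0.78 − (+0.807))/0.0592 = −0.456.
The balanced reaction is Cu+(aq) + V2+(aq) → Cu(s) + V3+(aq), so Q = [V3+(aq)] / ([Cu+(aq)]·[V2+(aq)]).
Isolating [Cu+(aq)] in Q = 10^{−0.456} yields log [Cu+(aq)] = −1.223, i.e. 0.060 M.

0.060 M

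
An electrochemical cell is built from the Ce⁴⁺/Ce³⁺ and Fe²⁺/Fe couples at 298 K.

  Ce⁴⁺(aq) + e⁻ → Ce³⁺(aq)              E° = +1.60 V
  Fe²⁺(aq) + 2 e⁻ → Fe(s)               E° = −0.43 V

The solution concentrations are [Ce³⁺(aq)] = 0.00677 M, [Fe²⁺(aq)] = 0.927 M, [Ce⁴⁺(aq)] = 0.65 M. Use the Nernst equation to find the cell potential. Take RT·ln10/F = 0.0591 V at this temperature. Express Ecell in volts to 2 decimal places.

Ce⁴⁺/Ce³⁺ is reduced (cathode, E° = +1.60 V) and Fe²⁺/Fe is oxidized (anode).
The standard potential is +1.60 − (−0.43) = +2.03 V and the balanced reaction transfers n = 2 electrons.
Balancing gives 2 Ce⁴⁺(aq) + Fe(s) → 2 Ce³⁺(aq) + Fe²⁺(aq); hence Q = ([Ce³⁺(aq)]^2·[Fe²⁺(aq)]) / [Ce⁴⁺(aq)]^2 = 0.000101 (log Q = −3.998).
Applying E = E° − (RT ln10/nF)·log Q gives +2.03 − (0.0591/2)(−3.998) = +2.15 V.

+2.15 V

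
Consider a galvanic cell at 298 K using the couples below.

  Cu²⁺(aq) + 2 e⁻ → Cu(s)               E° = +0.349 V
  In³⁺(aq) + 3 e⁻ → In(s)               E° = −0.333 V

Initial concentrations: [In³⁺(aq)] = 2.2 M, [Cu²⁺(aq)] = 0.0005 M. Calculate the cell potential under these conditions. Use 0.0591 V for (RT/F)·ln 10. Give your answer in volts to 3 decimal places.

The Cu²⁺/Cu couple has the more positive E°, so it is the cathode; In³⁺/In is the anode.
E°cell = E°cat − E°an = +0.349 − (−0.333) = +0.682 V; n = 6.
Balancing gives 3 Cu²⁺(aq) + 2 In(s) → 3 Cu(s) + 2 In³⁺(aq); hence Q = [In³⁺(aq)]^2 / [Cu²⁺(aq)]^3 = 3.87×10^10 (log Q = 10.588).
E = E° − (0.0591/n)·log Q = +0.682 − (0.0591/6)(10.588) = +0.578 V.

+0.578 V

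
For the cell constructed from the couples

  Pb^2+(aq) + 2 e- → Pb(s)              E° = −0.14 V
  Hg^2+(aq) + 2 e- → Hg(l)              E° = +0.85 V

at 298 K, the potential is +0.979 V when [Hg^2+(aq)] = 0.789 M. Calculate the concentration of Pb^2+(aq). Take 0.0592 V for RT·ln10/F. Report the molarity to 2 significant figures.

1.9 M

Hg²⁺/Hg is the cathode (higher E°); E°cell = +0.85 − (−0.14) = +0.99 V with n = 2.
Rearranging E = E° − (0.0592/n)·log Q gives log Q = 2(+0.99 − (+0.979))/0.0592 = 0.372.
The balanced reaction is Hg^2+(aq) + Pb(s) → Hg(l) + Pb^2+(aq), so Q = [Pb^2+(aq)] / [Hg^2+(aq)].
Substituting the known concentrations and solving, log [Pb^2+(aq)] = 0.269 and [Pb^2+(aq)] = 1.9 M.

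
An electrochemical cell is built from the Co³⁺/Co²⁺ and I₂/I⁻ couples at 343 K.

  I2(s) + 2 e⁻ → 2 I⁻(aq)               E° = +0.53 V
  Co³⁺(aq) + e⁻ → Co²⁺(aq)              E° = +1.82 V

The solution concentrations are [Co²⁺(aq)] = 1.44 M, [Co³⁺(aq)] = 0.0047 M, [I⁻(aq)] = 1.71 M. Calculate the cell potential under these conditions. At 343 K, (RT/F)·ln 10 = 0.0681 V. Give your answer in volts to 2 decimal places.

Co³⁺/Co²⁺ is reduced (cathode, E° = +1.82 V) and I₂/I⁻ is oxidized (anode).
E°cell = +1.82 − (+0.53) = +1.29 V, with n = 2 electrons transferred.
Balancing gives 2 Co³⁺(aq) + 2 I⁻(aq) → 2 Co²⁺(aq) + I2(s); hence Q = [Co²⁺(aq)]^2 / ([Co³⁺(aq)]^2·[I⁻(aq)]^2) = 3.21×10^4 (log Q = 4.507).
By the Nernst equation, E = +1.29 − (0.0681/2)·(4.507) = +1.14 V.

+1.14 V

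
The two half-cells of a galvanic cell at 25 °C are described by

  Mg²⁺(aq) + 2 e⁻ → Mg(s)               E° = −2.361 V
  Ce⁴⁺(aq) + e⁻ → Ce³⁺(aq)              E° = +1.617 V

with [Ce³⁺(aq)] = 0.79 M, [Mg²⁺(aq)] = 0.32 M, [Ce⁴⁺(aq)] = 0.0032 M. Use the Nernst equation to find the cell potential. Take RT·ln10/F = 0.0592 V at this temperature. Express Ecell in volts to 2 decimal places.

+3.85 V

The Ce⁴⁺/Ce³⁺ couple has the more positive E°, so it is the cathode; Mg²⁺/Mg is the anode.
The standard potential is +1.617 − (−2.361) = +3.978 V and the balanced reaction transfers n = 2 electrons.
Balancing gives 2 Ce⁴⁺(aq) + Mg(s) → 2 Ce³⁺(aq) + Mg²⁺(aq); hence Q = ([Ce³⁺(aq)]^2·[Mg²⁺(aq)]) / [Ce⁴⁺(aq)]^2 = 1.95×10^4 (log Q = 4.290).
E = E° − (0.0592/n)·log Q = +3.978 − (0.0592/2)(4.290) = +3.85 V.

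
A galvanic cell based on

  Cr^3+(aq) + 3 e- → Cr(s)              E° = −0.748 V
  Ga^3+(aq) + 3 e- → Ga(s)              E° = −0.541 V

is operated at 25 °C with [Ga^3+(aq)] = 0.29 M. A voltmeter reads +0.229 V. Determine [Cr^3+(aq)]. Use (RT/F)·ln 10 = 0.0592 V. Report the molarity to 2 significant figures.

Ga³⁺/Ga is the cathode (higher E°); E°cell = −0.541 − (−0.748) = +0.207 V with n = 3.
Rearranging E = E° − (0.0592/n)·log Q gives log Q = 3(+0.207 − (+0.229))/0.0592 = −1.115.
For Ga^3+(aq) + Cr(s) → Ga(s) + Cr^3+(aq), the reaction quotient is Q = [Cr^3+(aq)] / [Ga^3+(aq)].
Substituting the known concentrations and solving, log [Cr^3+(aq)] = −1.653 and [Cr^3+(aq)] = 0.022 M.

0.022 M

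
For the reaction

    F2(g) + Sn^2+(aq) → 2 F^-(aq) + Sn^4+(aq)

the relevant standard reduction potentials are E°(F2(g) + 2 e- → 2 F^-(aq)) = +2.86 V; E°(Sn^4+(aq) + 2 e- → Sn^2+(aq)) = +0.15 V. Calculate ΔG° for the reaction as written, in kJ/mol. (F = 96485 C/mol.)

In the reaction as written F2(g) is reduced, so the F₂/F⁻ couple is the cathode and Sn⁴⁺/Sn²⁺ is the anode.
E°cell = +2.86 − (+0.15) = +2.71 V; balancing electrons gives n = 2.
ΔG° = −nFE°cell = −(2)(96485)(+2.71) J/mol = −523 kJ/mol.

−523 kJ/mol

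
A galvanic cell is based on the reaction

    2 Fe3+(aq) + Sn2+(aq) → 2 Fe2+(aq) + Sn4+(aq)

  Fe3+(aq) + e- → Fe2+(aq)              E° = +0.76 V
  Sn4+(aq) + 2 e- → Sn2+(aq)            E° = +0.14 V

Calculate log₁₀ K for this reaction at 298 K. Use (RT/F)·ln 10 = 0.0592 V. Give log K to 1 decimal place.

log K = 20.9

The Fe³⁺/Fe²⁺ couple is reduced (cathode); E°cell = +0.76 − (+0.14) = +0.62 V with n = 2.
At equilibrium E = 0, so log K = nE°cell / 0.0592 = (2)(+0.62) / 0.0592 = 20.9.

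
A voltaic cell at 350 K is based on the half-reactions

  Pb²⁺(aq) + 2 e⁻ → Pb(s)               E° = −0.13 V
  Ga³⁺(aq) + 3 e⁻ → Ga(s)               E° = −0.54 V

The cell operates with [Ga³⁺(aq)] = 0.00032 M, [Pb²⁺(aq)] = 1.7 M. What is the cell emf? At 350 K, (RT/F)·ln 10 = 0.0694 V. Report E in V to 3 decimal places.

+0.499 V

The Pb²⁺/Pb couple has the more positive E°, so it is the cathode; Ga³⁺/Ga is the anode.
E°cell = E°cat − E°an = −0.13 − (−0.54) = +0.41 V; n = 6.
Balancing gives 3 Pb²⁺(aq) + 2 Ga(s) → 3 Pb(s) + 2 Ga³⁺(aq); hence Q = [Ga³⁺(aq)]^2 / [Pb²⁺(aq)]^3 = 2.08×10^−8 (log Q = −7.681).
E = E° − (0.0694/n)·log Q = +0.41 − (0.0694/6)(−7.681) = +0.499 V.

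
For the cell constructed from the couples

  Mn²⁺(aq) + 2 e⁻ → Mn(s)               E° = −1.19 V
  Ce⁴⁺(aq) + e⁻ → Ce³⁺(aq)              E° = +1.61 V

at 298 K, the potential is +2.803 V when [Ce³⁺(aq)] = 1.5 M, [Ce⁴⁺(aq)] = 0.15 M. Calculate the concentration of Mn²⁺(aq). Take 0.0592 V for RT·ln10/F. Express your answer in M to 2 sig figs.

The Ce⁴⁺/Ce³⁺ couple has the larger reduction potential, so it is the cathode: E°cell = +1.61 − (−1.19) = +2.80 V and n = 2.
Rearranging E = E° − (0.0592/n)·log Q gives log Q = 2(+2.80 − (+2.803))/0.0592 = −0.101.
The balanced reaction is 2 Ce⁴⁺(aq) + Mn(s) → 2 Ce³⁺(aq) + Mn²⁺(aq), so Q = ([Ce³⁺(aq)]^2·[Mn²⁺(aq)]) / [Ce⁴⁺(aq)]^2.
Isolating [Mn²⁺(aq)] in Q = 10^{−0.101} yields log [Mn²⁺(aq)] = −2.101, i.e. 0.0079 M.

0.0079 M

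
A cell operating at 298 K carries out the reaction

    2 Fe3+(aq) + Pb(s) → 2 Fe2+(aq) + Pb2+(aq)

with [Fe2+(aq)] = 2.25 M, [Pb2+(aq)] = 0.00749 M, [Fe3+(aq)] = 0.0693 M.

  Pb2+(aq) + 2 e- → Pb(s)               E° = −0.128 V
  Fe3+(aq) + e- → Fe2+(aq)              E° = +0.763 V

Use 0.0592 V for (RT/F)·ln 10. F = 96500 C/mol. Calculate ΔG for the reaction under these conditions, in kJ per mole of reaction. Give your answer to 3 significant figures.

−167 kJ/mol

With Fe³⁺/Fe²⁺ reduced at the cathode, E°cell = +0.763 − (−0.128) = +0.891 V and n = 2.
Q = ([Fe2+(aq)]^2·[Pb2+(aq)]) / [Fe3+(aq)]^2 = 7.9, so log Q = 0.897 and E = +0.891 − (0.0592/2)(0.897) = +0.8644 V.
Then ΔG = −nFE = −2 × 96500 × +0.8644 J/mol = −167 kJ/mol.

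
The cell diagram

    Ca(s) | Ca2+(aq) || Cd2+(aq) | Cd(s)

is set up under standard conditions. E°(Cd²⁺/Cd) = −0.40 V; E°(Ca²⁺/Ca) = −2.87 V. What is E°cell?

+2.47 V

By convention the left-hand electrode in cell notation is the anode (oxidation) and the right-hand electrode is the cathode (reduction).
E°cell = E°(right) − E°(left) = −0.40 − (−2.87) = +2.47 V.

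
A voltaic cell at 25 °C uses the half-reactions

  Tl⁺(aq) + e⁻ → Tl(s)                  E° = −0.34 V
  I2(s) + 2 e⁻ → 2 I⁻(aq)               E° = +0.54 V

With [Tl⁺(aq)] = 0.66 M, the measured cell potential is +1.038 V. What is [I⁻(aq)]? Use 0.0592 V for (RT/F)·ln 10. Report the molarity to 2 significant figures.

0.0032 M

With I₂/I⁻ at the cathode and Tl⁺/Tl at the anode, E°cell = +0.54 − (−0.34) = +0.88 V (n = 2).
Rearranging E = E° − (0.0592/n)·log Q gives log Q = 2(+0.88 − (+1.038))/0.0592 = −5.338.
The balanced reaction is I2(s) + 2 Tl(s) → 2 I⁻(aq) + 2 Tl⁺(aq), so Q = [I⁻(aq)]^2·[Tl⁺(aq)]^2.
Solving for the unknown gives log [I⁻(aq)] = −2.489, so [I⁻(aq)] ≈ 0.0032 M.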